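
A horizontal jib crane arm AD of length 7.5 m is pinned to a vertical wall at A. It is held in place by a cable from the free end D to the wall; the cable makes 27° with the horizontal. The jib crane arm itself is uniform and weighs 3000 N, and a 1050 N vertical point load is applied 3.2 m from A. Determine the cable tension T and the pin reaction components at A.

ΣM about A: T·sin27°·7.5 − 3000·3.75 − 1050·3.2 = 0 → T = 14610/(7.5·0.45399) = 4290.84 ≈ 4291 N.
ΣF_x = 0: A_x − T·cos27° = 0 → A_x = 4290.84 × 0.891007 = 3823 N.
ΣF_y = 0: A_y + T·sin27° − 3000 − 1050 = 0 → A_y = 4050 − 4290.84 × 0.45399 = 2102 N.

T = 4291 N, A_x = 3823 N, A_y = 2102 N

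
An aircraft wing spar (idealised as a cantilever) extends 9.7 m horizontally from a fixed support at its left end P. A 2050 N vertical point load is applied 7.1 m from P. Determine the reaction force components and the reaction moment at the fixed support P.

ΣF_x = 0: P_x = 0.
ΣF_y = 0: P_y − 2050 = 0 → P_y = 2050 N.
ΣM about P: M_P − 2050·7.1 = 0 → M_P = 14560 N·m.

P_x = 0, P_y = 2050 N, M_P = 14560 N·m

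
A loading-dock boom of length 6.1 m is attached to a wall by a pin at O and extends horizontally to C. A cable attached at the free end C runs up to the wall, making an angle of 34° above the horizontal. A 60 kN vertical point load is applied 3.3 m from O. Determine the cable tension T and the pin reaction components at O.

T = 58.05 kN, O_x = 48.12 kN, O_y = 27.54 kN

ΣM about O: T·sin34°·6.1 − 60·3.3 = 0 → T = 198/(6.1·0.559193) = 58.0462 ≈ 58.05 kN.
ΣF_x = 0: O_x − T·cos34° = 0 → O_x = 58.0462 × 0.829038 = 48.12 kN.
ΣF_y = 0: O_y + T·sin34° − 60 = 0 → O_y = 60 − 58.0462 × 0.559193 = 27.54 kN.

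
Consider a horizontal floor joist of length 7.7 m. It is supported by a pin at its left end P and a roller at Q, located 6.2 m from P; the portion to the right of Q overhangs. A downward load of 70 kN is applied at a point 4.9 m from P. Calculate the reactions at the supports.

P_x = 0, P_y = 14.68 kN, Q_y = 55.32 kN

Moments about P: Q_y·6.2 − 70·4.9 = 0 → Q_y = 343/6.2 = 55.3226 ≈ 55.32 kN.
ΣF_y = 0: P_y + 55.3226 − 70 = 0 → P_y = 14.68 kN.
ΣF_x = 0: no horizontal applied forces, so P_x = 0.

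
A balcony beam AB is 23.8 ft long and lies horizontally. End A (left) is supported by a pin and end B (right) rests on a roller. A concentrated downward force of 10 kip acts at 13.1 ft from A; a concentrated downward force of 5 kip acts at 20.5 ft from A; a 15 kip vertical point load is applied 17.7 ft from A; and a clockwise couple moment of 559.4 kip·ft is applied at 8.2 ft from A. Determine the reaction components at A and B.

ΣM about A: B_y·23.8 − 10·13.1 − 5·20.5 − 15·17.7 − 559.4 = 0 → B_y = 1058.4/23.8 = 44.4706 ≈ 44.47 kip.
ΣF_y = 0: A_y + 44.4706 − 10 − 5 − 15 = 0 → A_y = -14.47 kip.
ΣF_x = 0: no horizontal applied forces, so A_x = 0.

A_x = 0, A_y = -14.47 kip, B_y = 44.47 kip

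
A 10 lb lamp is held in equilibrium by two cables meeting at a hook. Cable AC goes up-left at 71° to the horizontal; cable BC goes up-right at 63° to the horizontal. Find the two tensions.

ΣF_x = 0: −T_AC·cos71° + T_BC·cos63° = 0 → T_BC = 0.717125·T_AC.
ΣF_y = 0: T_AC·sin71° + T_BC·sin63° = 10.
Substitute: T_AC·(0.945519 + 0.717125·0.891007) = 10 → T_AC = 6.31121 ≈ 6.311 lb.
Then T_BC = 0.717125 × 6.31121 = 4.526 lb.

T_AC = 6.311 lb, T_BC = 4.526 lb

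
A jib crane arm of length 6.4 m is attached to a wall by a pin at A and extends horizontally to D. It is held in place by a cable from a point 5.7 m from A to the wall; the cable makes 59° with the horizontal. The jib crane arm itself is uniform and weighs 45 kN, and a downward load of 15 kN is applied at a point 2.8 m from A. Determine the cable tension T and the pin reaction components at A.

ΣM about A: T·sin59°·5.7 − 45·3.2 − 15·2.8 = 0 → T = 186/(5.7·0.857167) = 38.0691 ≈ 38.07 kN.
ΣF_x = 0: A_x − T·cos59° = 0 → A_x = 38.0691 × 0.515038 = 19.61 kN.
ΣF_y = 0: A_y + T·sin59° − 45 − 15 = 0 → A_y = 60 − 38.0691 × 0.857167 = 27.37 kN.

T = 38.07 kN, A_x = 19.61 kN, A_y = 27.37 kN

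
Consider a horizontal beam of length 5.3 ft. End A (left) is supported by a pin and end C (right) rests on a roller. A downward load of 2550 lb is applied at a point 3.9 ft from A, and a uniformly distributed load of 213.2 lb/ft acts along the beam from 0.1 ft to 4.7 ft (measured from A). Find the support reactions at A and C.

Resultant of the distributed load: 213.2 × 4.6 = 980.72 lb at 2.4 ft from A.
ΣM about A: C_y·5.3 − 2550·3.9 − (213.2·4.6)·2.4 = 0 → C_y = 12298.728/5.3 = 2320.51 ≈ 2321 lb.
ΣF_y = 0: A_y + 2320.51 − 2550 − 213.2·4.6 = 0 → A_y = 1210 lb.
ΣF_x = 0: no horizontal applied forces, so A_x = 0.

A_x = 0, A_y = 1210 lb, C_y = 2321 lb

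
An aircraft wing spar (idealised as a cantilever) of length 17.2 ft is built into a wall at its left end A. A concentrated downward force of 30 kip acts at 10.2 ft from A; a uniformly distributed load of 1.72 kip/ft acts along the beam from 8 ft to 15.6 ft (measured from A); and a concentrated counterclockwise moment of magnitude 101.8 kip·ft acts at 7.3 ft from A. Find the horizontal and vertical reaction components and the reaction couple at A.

Resultant of the distributed load: 1.72 × 7.6 = 13.072 kip at 11.8 ft from A.
ΣF_x = 0: A_x = 0.
ΣF_y = 0: A_y − 30 − 1.72·7.6 = 0 → A_y = 43.07 kip.
ΣM about A: M_A − 30·10.2 − (1.72·7.6)·11.8 + 101.8 = 0 → M_A = 358.4 kip·ft.

A_x = 0, A_y = 43.07 kip, M_A = 358.4 kip·ft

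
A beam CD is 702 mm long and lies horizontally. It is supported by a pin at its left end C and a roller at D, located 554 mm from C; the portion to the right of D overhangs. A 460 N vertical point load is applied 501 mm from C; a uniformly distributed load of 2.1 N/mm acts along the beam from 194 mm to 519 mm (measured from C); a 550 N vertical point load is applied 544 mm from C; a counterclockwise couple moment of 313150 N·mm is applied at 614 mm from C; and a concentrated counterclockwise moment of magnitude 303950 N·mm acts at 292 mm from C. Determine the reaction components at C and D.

Resultant of the distributed load: 2.1 × 325 = 682.5 N at 356.5 mm from C.
Taking moments about C: D_y·554 − 460·501 − (2.1·325)·356.5 − 550·544 + 313150 + 303950 = 0 → D_y = 155871.25/554 = 281.356 ≈ 281.4 N.
ΣF_y = 0: C_y + 281.356 − 460 − 2.1·325 − 550 = 0 → C_y = 1411 N.
ΣF_x = 0: no horizontal applied forces, so C_x = 0.

C_x = 0, C_y = 1411 N, D_y = 281.4 N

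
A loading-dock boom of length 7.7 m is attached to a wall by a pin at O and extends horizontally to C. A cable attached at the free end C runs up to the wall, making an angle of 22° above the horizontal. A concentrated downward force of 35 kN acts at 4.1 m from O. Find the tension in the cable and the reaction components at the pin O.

ΣM about O: T·sin22°·7.7 − 35·4.1 = 0 → T = 143.5/(7.7·0.374607) = 49.7491 ≈ 49.75 kN.
ΣF_x = 0: O_x − T·cos22° = 0 → O_x = 49.7491 × 0.927184 = 46.13 kN.
ΣF_y = 0: O_y + T·sin22° − 35 = 0 → O_y = 35 − 49.7491 × 0.374607 = 16.36 kN.

T = 49.75 kN, O_x = 46.13 kN, O_y = 16.36 kN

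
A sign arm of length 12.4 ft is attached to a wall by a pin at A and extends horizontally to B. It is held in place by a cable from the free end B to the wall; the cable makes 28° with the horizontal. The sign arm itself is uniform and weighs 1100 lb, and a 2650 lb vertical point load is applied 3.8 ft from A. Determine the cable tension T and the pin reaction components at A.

ΣM about A: T·sin28°·12.4 − 1100·6.2 − 2650·3.8 = 0 → T = 16890/(12.4·0.469472) = 2901.34 ≈ 2901 lb.
ΣF_x = 0: A_x − T·cos28° = 0 → A_x = 2901.34 × 0.882948 = 2562 lb.
ΣF_y = 0: A_y + T·sin28° − 1100 − 2650 = 0 → A_y = 3750 − 2901.34 × 0.469472 = 2388 lb.

T = 2901 lb, A_x = 2562 lb, A_y = 2388 lb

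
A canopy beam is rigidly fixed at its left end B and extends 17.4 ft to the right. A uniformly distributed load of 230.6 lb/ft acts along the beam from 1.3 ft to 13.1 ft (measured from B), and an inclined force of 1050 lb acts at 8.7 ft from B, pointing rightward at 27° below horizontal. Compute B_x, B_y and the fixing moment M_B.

B_x = -935.6 lb, B_y = 3198 lb, M_B = 23740 lb·ft

Resultant of the distributed load: 230.6 × 11.8 = 2721.08 lb at 7.2 ft from B.
ΣF_x = 0: B_x + 1050·cos27° = 0 → B_x = -935.6 lb.
ΣF_y = 0: B_y − 230.6·11.8 − 1050·sin27° = 0 → B_y = 3198 lb.
ΣM about B: M_B − (230.6·11.8)·7.2 − 1050·sin27°·8.7 = 0 → M_B = 23740 lb·ft.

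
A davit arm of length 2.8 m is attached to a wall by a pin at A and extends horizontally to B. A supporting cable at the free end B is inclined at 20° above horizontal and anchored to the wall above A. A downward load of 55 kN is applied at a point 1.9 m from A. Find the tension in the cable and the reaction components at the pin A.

ΣM about A: T·sin20°·2.8 − 55·1.9 = 0 → T = 104.5/(2.8·0.34202) = 109.121 ≈ 109.1 kN.
ΣF_x = 0: A_x − T·cos20° = 0 → A_x = 109.121 × 0.939693 = 102.5 kN.
ΣF_y = 0: A_y + T·sin20° − 55 = 0 → A_y = 55 − 109.121 × 0.34202 = 17.68 kN.

T = 109.1 kN, A_x = 102.5 kN, A_y = 17.68 kN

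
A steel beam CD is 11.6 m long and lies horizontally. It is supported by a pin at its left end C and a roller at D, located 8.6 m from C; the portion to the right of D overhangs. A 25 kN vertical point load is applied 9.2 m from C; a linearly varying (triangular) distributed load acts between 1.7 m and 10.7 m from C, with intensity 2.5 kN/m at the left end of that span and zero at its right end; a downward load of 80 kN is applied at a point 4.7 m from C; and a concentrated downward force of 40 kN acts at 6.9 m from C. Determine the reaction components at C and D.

C_x = 0, C_y = 47.54 kN, D_y = 108.7 kN

Resultant of the triangular load: ½ × 2.5 × 9 = 11.25 kN, acting at 4.7 m from C (one-third of the span from the peak).
Taking moments about C: D_y·8.6 − 25·9.2 − (½·2.5·9)·4.7 − 80·4.7 − 40·6.9 = 0 → D_y = 934.875/8.6 = 108.706 ≈ 108.7 kN.
ΣF_y = 0: C_y + 108.706 − 25 − ½·2.5·9 − 80 − 40 = 0 → C_y = 47.54 kN.
ΣF_x = 0: no horizontal applied forces, so C_x = 0.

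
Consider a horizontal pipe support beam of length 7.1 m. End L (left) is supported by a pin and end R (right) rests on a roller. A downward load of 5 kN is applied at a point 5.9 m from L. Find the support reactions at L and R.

ΣM about L: R_y·7.1 − 5·5.9 = 0 → R_y = 29.5/7.1 = 4.15493 ≈ 4.155 kN.
ΣF_y = 0: L_y + 4.15493 − 5 = 0 → L_y = 0.8451 kN.
ΣF_x = 0: no horizontal applied forces, so L_x = 0.

L_x = 0, L_y = 0.8451 kN, R_y = 4.155 kN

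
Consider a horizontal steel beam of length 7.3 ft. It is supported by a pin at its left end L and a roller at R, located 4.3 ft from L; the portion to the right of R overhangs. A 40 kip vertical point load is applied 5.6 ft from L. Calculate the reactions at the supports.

Moments about L: R_y·4.3 − 40·5.6 = 0 → R_y = 224/4.3 = 52.093 ≈ 52.09 kip.
ΣF_y = 0: L_y + 52.093 − 40 = 0 → L_y = -12.09 kip.
ΣF_x = 0: no horizontal applied forces, so L_x = 0.

L_x = 0, L_y = -12.09 kip, R_y = 52.09 kip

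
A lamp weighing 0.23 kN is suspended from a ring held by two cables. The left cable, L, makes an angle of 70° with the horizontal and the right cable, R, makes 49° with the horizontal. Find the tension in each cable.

ΣF_x = 0: −T_L·cos70° + T_R·cos49° = 0 → T_R = 0.521325·T_L.
ΣF_y = 0: T_L·sin70° + T_R·sin49° = 0.23.
Substitute: T_L·(0.939693 + 0.521325·0.75471) = 0.23 → T_L = 0.172525 ≈ 0.1725 kN.
Then T_R = 0.521325 × 0.172525 = 0.08994 kN.

T_L = 0.1725 kN, T_R = 0.08994 kN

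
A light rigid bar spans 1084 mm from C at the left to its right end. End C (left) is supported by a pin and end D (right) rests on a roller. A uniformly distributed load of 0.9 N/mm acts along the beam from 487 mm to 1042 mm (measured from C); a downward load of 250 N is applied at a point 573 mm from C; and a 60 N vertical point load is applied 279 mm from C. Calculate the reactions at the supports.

Resultant of the distributed load: 0.9 × 555 = 499.5 N at 764.5 mm from C.
ΣM about C: D_y·1084 − (0.9·555)·764.5 − 250·573 − 60·279 = 0 → D_y = 541857.75/1084 = 499.869 ≈ 499.9 N.
ΣF_y = 0: C_y + 499.869 − 0.9·555 − 250 − 60 = 0 → C_y = 309.6 N.
ΣF_x = 0: no horizontal applied forces, so C_x = 0.

C_x = 0, C_y = 309.6 N, D_y = 499.9 N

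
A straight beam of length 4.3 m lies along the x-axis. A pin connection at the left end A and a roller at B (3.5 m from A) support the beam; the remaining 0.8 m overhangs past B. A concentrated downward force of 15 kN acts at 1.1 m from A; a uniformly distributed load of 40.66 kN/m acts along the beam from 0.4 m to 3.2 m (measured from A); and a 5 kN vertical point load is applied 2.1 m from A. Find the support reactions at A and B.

Resultant of the distributed load: 40.66 × 2.8 = 113.848 kN at 1.8 m from A.
Taking moments about A: B_y·3.5 − 15·1.1 − (40.66·2.8)·1.8 − 5·2.1 = 0 → B_y = 231.9264/3.5 = 66.2647 ≈ 66.26 kN.
ΣF_y = 0: A_y + 66.2647 − 15 − 40.66·2.8 − 5 = 0 → A_y = 67.58 kN.
ΣF_x = 0: no horizontal applied forces, so A_x = 0.

A_x = 0, A_y = 67.58 kN, B_y = 66.26 kN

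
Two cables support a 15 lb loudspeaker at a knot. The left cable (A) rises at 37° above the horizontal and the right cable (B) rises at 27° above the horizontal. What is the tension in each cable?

T_A = 14.87 lb, T_B = 13.33 lb

ΣF_x = 0: −T_A·cos37° + T_B·cos27° = 0 → T_B = 0.89633·T_A.
ΣF_y = 0: T_A·sin37° + T_B·sin27° = 15.
Substitute: T_A·(0.601815 + 0.89633·0.45399) = 15 → T_A = 14.87 lb.
Then T_B = 0.89633 × 14.87 = 13.33 lb.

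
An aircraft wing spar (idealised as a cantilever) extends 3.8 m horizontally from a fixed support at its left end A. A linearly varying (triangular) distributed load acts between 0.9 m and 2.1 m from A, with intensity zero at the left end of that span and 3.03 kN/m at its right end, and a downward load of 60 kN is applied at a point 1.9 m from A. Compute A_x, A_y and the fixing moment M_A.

A_x = 0, A_y = 61.82 kN, M_A = 117.1 kN·m

Resultant of the triangular load: ½ × 3.03 × 1.2 = 1.818 kN, acting at 1.7 m from A (one-third of the span from the peak).
ΣF_x = 0: A_x = 0.
ΣF_y = 0: A_y − ½·3.03·1.2 − 60 = 0 → A_y = 61.82 kN.
ΣM about A: M_A − (½·3.03·1.2)·1.7 − 60·1.9 = 0 → M_A = 117.1 kN·m.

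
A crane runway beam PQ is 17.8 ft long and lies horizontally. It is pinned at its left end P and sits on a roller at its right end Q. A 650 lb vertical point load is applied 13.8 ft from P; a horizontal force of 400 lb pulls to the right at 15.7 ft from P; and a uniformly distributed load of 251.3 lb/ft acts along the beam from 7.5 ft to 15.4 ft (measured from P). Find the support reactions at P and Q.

P_x = -400.0 lb, P_y = 854.3 lb, Q_y = 1781 lb

Resultant of the distributed load: 251.3 × 7.9 = 1985.27 lb at 11.45 ft from P.
Taking moments about P: Q_y·17.8 − 650·13.8 − (251.3·7.9)·11.45 = 0 → Q_y = 31701.3415/17.8 = 1780.97 ≈ 1781 lb.
ΣF_y = 0: P_y + 1780.97 − 650 − 251.3·7.9 = 0 → P_y = 854.3 lb.
ΣF_x = 0: P_x + 400 = 0 → P_x = -400.0 lb.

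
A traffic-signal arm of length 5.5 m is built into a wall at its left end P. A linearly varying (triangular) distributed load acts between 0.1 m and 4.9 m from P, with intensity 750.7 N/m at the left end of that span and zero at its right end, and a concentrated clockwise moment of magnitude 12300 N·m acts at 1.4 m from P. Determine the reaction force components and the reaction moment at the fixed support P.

P_x = 0, P_y = 1802 N, M_P = 15360 N·m

Resultant of the triangular load: ½ × 750.7 × 4.8 = 1801.68 N, acting at 1.7 m from P (one-third of the span from the peak).
ΣF_x = 0: P_x = 0.
ΣF_y = 0: P_y − ½·750.7·4.8 = 0 → P_y = 1802 N.
ΣM about P: M_P − (½·750.7·4.8)·1.7 − 12300 = 0 → M_P = 15360 N·m.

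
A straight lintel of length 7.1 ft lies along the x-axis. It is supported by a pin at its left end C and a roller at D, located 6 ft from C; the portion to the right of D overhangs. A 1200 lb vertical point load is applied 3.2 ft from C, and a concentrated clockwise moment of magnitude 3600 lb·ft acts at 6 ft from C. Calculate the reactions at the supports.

C_x = 0, C_y = -40.00 lb, D_y = 1240 lb

ΣM about C: D_y·6 − 1200·3.2 − 3600 = 0 → D_y = 7440/6 = 1240 lb.
ΣF_y = 0: C_y + 1240 − 1200 = 0 → C_y = -40.00 lb.
ΣF_x = 0: no horizontal applied forces, so C_x = 0.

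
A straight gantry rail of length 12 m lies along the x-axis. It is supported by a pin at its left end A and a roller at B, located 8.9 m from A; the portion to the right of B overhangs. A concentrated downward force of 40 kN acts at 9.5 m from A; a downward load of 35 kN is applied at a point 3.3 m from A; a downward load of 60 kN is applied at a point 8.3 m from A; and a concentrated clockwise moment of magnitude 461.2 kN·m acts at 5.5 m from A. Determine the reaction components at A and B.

Taking moments about A: B_y·8.9 − 40·9.5 − 35·3.3 − 60·8.3 − 461.2 = 0 → B_y = 1454.7/8.9 = 163.449 ≈ 163.4 kN.
ΣF_y = 0: A_y + 163.449 − 40 − 35 − 60 = 0 → A_y = -28.45 kN.
ΣF_x = 0: no horizontal applied forces, so A_x = 0.

A_x = 0, A_y = -28.45 kN, B_y = 163.4 kN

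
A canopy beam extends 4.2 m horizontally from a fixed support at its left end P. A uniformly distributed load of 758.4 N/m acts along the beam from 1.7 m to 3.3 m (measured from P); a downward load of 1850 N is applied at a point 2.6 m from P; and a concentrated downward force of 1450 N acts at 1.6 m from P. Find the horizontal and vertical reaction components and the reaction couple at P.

P_x = 0, P_y = 4513 N, M_P = 10160 N·m

Resultant of the distributed load: 758.4 × 1.6 = 1213.44 N at 2.5 m from P.
ΣF_x = 0: P_x = 0.
ΣF_y = 0: P_y − 758.4·1.6 − 1850 − 1450 = 0 → P_y = 4513 N.
ΣM about P: M_P − (758.4·1.6)·2.5 − 1850·2.6 − 1450·1.6 = 0 → M_P = 10160 N·m.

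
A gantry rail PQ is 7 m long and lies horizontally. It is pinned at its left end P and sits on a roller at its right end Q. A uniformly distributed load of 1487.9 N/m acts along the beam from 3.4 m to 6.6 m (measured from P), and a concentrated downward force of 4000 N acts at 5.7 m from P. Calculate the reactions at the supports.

Resultant of the distributed load: 1487.9 × 3.2 = 4761.28 N at 5 m from P.
Moments about P: Q_y·7 − (1487.9·3.2)·5 − 4000·5.7 = 0 → Q_y = 46606.4/7 = 6658.06 ≈ 6658 N.
ΣF_y = 0: P_y + 6658.06 − 1487.9·3.2 − 4000 = 0 → P_y = 2103 N.
ΣF_x = 0: no horizontal applied forces, so P_x = 0.

P_x = 0, P_y = 2103 N, Q_y = 6658 N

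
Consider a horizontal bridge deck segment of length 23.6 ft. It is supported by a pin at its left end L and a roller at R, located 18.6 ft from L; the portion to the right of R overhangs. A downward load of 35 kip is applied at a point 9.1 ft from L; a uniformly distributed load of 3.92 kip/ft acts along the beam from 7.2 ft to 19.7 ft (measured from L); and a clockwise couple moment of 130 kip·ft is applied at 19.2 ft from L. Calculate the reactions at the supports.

Resultant of the distributed load: 3.92 × 12.5 = 49 kip at 13.45 ft from L.
Taking moments about L: R_y·18.6 − 35·9.1 − (3.92·12.5)·13.45 − 130 = 0 → R_y = 1107.55/18.6 = 59.5457 ≈ 59.55 kip.
ΣF_y = 0: L_y + 59.5457 − 35 − 3.92·12.5 = 0 → L_y = 24.45 kip.
ΣF_x = 0: no horizontal applied forces, so L_x = 0.

L_x = 0, L_y = 24.45 kip, R_y = 59.55 kip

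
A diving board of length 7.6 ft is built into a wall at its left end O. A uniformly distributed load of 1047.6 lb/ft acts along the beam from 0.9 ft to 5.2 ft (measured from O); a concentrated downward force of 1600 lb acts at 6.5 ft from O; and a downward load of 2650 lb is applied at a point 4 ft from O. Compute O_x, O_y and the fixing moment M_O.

O_x = 0, O_y = 8755 lb, M_O = 34740 lb·ft

Resultant of the distributed load: 1047.6 × 4.3 = 4504.68 lb at 3.05 ft from O.
ΣF_x = 0: O_x = 0.
ΣF_y = 0: O_y − 1047.6·4.3 − 1600 − 2650 = 0 → O_y = 8755 lb.
ΣM about O: M_O − (1047.6·4.3)·3.05 − 1600·6.5 − 2650·4 = 0 → M_O = 34740 lb·ft.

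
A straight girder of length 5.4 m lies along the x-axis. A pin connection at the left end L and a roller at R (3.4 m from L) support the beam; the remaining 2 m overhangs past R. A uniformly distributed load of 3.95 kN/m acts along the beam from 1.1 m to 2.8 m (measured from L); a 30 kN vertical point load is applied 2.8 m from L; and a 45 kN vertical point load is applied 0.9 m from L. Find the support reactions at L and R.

Resultant of the distributed load: 3.95 × 1.7 = 6.715 kN at 1.95 m from L.
Taking moments about L: R_y·3.4 − (3.95·1.7)·1.95 − 30·2.8 − 45·0.9 = 0 → R_y = 137.59425/3.4 = 40.4689 ≈ 40.47 kN.
ΣF_y = 0: L_y + 40.4689 − 3.95·1.7 − 30 − 45 = 0 → L_y = 41.25 kN.
ΣF_x = 0: no horizontal applied forces, so L_x = 0.

L_x = 0, L_y = 41.25 kN, R_y = 40.47 kN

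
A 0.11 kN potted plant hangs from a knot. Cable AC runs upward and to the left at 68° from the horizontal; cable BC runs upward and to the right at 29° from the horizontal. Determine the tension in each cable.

T_AC = 0.09693 kN, T_BC = 0.04152 kN

ΣF_x = 0: −T_AC·cos68° + T_BC·cos29° = 0 → T_BC = 0.428308·T_AC.
ΣF_y = 0: T_AC·sin68° + T_BC·sin29° = 0.11.
Substitute: T_AC·(0.927184 + 0.428308·0.48481) = 0.11 → T_AC = 0.0969306 ≈ 0.09693 kN.
Then T_BC = 0.428308 × 0.0969306 = 0.04152 kN.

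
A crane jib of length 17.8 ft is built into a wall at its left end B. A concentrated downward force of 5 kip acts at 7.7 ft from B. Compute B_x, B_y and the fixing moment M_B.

B_x = 0, B_y = 5.000 kip, M_B = 38.50 kip·ft

ΣF_x = 0: B_x = 0.
ΣF_y = 0: B_y − 5 = 0 → B_y = 5.000 kip.
ΣM about B: M_B − 5·7.7 = 0 → M_B = 38.50 kip·ft.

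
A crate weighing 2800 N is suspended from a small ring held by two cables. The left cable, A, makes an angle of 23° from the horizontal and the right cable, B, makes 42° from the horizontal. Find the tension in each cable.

T_A = 2296 N, T_B = 2844 N

ΣF_x = 0: −T_A·cos23° + T_B·cos42° = 0 → T_B = 1.23866·T_A.
ΣF_y = 0: T_A·sin23° + T_B·sin42° = 2800.
Substitute: T_A·(0.390731 + 1.23866·0.669131) = 2800 → T_A = 2295.92 ≈ 2296 N.
Then T_B = 1.23866 × 2295.92 = 2844 N.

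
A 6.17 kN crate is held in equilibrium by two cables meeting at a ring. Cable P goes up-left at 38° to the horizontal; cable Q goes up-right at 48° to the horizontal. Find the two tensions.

ΣF_x = 0: −T_P·cos38° + T_Q·cos48° = 0 → T_Q = 1.17766·T_P.
ΣF_y = 0: T_P·sin38° + T_Q·sin48° = 6.17.
Substitute: T_P·(0.615661 + 1.17766·0.743145) = 6.17 → T_P = 4.13863 ≈ 4.139 kN.
Then T_Q = 1.17766 × 4.13863 = 4.874 kN.

T_P = 4.139 kN, T_Q = 4.874 kN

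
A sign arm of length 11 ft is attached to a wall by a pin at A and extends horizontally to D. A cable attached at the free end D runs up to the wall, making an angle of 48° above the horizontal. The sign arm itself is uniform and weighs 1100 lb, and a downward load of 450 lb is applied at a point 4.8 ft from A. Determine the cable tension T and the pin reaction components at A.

T = 1004 lb, A_x = 672.0 lb, A_y = 803.6 lb

ΣM about A: T·sin48°·11 − 1100·5.5 − 450·4.8 = 0 → T = 8210/(11·0.743145) = 1004.33 ≈ 1004 lb.
ΣF_x = 0: A_x − T·cos48° = 0 → A_x = 1004.33 × 0.669131 = 672.0 lb.
ΣF_y = 0: A_y + T·sin48° − 1100 − 450 = 0 → A_y = 1550 − 1004.33 × 0.743145 = 803.6 lb.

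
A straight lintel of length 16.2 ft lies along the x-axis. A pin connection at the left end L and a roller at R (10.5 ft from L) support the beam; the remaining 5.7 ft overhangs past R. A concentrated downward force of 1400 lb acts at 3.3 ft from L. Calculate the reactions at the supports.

ΣM about L: R_y·10.5 − 1400·3.3 = 0 → R_y = 4620/10.5 = 440.0 lb.
ΣF_y = 0: L_y + 440 − 1400 = 0 → L_y = 960.0 lb.
ΣF_x = 0: no horizontal applied forces, so L_x = 0.

L_x = 0, L_y = 960.0 lb, R_y = 440.0 lb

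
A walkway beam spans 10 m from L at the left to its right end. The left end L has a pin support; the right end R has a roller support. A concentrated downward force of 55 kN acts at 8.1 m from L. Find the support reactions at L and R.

Moments about L: R_y·10 − 55·8.1 = 0 → R_y = 445.5/10 = 44.55 kN.
ΣF_y = 0: L_y + 44.55 − 55 = 0 → L_y = 10.45 kN.
ΣF_x = 0: no horizontal applied forces, so L_x = 0.

L_x = 0, L_y = 10.45 kN, R_y = 44.55 kN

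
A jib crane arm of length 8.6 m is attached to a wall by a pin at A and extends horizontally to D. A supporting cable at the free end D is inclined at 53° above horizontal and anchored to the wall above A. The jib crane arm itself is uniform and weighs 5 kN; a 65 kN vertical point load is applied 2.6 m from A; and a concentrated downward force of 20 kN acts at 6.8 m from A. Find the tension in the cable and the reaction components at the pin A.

ΣM about A: T·sin53°·8.6 − 5·4.3 − 65·2.6 − 20·6.8 = 0 → T = 326.5/(8.6·0.798636) = 47.5374 ≈ 47.54 kN.
ΣF_x = 0: A_x − T·cos53° = 0 → A_x = 47.5374 × 0.601815 = 28.61 kN.
ΣF_y = 0: A_y + T·sin53° − 5 − 65 − 20 = 0 → A_y = 90 − 47.5374 × 0.798636 = 52.03 kN.

T = 47.54 kN, A_x = 28.61 kN, A_y = 52.03 kN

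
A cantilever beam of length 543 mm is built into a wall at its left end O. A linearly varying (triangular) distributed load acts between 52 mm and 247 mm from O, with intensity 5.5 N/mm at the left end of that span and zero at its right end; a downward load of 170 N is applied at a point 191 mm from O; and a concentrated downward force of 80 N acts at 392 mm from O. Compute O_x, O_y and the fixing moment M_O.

Resultant of the triangular load: ½ × 5.5 × 195 = 536.25 N, acting at 117 mm from O (one-third of the span from the peak).
ΣF_x = 0: O_x = 0.
ΣF_y = 0: O_y − ½·5.5·195 − 170 − 80 = 0 → O_y = 786.2 N.
ΣM about O: M_O − (½·5.5·195)·117 − 170·191 − 80·392 = 0 → M_O = 126600 N·mm.

O_x = 0, O_y = 786.2 N, M_O = 126600 N·mm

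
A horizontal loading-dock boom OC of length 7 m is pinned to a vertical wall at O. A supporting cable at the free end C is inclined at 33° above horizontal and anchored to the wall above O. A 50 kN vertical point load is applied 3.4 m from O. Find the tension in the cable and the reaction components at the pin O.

T = 44.59 kN, O_x = 37.40 kN, O_y = 25.71 kN

ΣM about O: T·sin33°·7 − 50·3.4 = 0 → T = 170/(7·0.544639) = 44.5905 ≈ 44.59 kN.
ΣF_x = 0: O_x − T·cos33° = 0 → O_x = 44.5905 × 0.838671 = 37.40 kN.
ΣF_y = 0: O_y + T·sin33° − 50 = 0 → O_y = 50 − 44.5905 × 0.544639 = 25.71 kN.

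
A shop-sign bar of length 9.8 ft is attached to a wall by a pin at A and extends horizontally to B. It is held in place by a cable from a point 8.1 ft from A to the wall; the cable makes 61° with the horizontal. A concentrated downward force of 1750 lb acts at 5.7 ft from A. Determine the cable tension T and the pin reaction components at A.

T = 1408 lb, A_x = 682.6 lb, A_y = 518.5 lb

ΣM about A: T·sin61°·8.1 − 1750·5.7 = 0 → T = 9975/(8.1·0.87462) = 1408.02 ≈ 1408 lb.
ΣF_x = 0: A_x − T·cos61° = 0 → A_x = 1408.02 × 0.48481 = 682.6 lb.
ΣF_y = 0: A_y + T·sin61° − 1750 = 0 → A_y = 1750 − 1408.02 × 0.87462 = 518.5 lb.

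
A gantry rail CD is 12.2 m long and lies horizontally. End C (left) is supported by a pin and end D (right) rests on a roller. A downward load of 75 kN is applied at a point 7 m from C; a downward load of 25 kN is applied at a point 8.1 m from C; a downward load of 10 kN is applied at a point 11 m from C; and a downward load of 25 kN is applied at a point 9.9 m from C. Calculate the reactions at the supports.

C_x = 0, C_y = 46.07 kN, D_y = 88.93 kN

Moments about C: D_y·12.2 − 75·7 − 25·8.1 − 10·11 − 25·9.9 = 0 → D_y = 1085/12.2 = 88.9344 ≈ 88.93 kN.
ΣF_y = 0: C_y + 88.9344 − 75 − 25 − 10 − 25 = 0 → C_y = 46.07 kN.
ΣF_x = 0: no horizontal applied forces, so C_x = 0.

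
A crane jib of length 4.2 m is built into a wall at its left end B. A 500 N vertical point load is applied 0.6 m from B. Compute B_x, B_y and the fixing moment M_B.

ΣF_x = 0: B_x = 0.
ΣF_y = 0: B_y − 500 = 0 → B_y = 500.0 N.
ΣM about B: M_B − 500·0.6 = 0 → M_B = 300.0 N·m.

B_x = 0, B_y = 500.0 N, M_B = 300.0 N·m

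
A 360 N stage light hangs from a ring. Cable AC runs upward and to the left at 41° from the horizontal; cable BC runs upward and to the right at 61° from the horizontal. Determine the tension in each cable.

T_AC = 178.4 N, T_BC = 277.8 N

ΣF_x = 0: −T_AC·cos41° + T_BC·cos61° = 0 → T_BC = 1.55671·T_AC.
ΣF_y = 0: T_AC·sin41° + T_BC·sin61° = 360.
Substitute: T_AC·(0.656059 + 1.55671·0.87462) = 360 → T_AC = 178.431 ≈ 178.4 N.
Then T_BC = 1.55671 × 178.431 = 277.8 N.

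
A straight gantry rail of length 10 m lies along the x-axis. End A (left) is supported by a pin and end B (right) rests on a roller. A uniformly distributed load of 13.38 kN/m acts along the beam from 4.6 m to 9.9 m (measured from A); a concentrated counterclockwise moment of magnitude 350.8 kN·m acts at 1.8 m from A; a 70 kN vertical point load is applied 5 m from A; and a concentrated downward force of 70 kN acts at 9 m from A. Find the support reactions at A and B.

Resultant of the distributed load: 13.38 × 5.3 = 70.914 kN at 7.25 m from A.
ΣM about A: B_y·10 − (13.38·5.3)·7.25 + 350.8 − 70·5 − 70·9 = 0 → B_y = 1143.3265/10 = 114.333 ≈ 114.3 kN.
ΣF_y = 0: A_y + 114.333 − 13.38·5.3 − 70 − 70 = 0 → A_y = 96.58 kN.
ΣF_x = 0: no horizontal applied forces, so A_x = 0.

A_x = 0, A_y = 96.58 kN, B_y = 114.3 kN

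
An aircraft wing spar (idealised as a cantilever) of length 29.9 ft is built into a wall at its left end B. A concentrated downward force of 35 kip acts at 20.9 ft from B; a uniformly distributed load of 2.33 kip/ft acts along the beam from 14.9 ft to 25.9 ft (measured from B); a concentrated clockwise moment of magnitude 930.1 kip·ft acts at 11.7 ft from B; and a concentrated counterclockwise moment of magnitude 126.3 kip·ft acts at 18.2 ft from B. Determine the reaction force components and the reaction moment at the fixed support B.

Resultant of the distributed load: 2.33 × 11 = 25.63 kip at 20.4 ft from B.
ΣF_x = 0: B_x = 0.
ΣF_y = 0: B_y − 35 − 2.33·11 = 0 → B_y = 60.63 kip.
ΣM about B: M_B − 35·20.9 − (2.33·11)·20.4 − 930.1 + 126.3 = 0 → M_B = 2058 kip·ft.

B_x = 0, B_y = 60.63 kip, M_B = 2058 kip·ft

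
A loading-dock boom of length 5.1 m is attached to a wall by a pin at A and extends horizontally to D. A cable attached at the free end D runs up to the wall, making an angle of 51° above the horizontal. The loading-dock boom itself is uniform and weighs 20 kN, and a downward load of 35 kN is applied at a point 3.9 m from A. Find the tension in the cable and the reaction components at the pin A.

T = 47.31 kN, A_x = 29.77 kN, A_y = 18.24 kN

ΣM about A: T·sin51°·5.1 − 20·2.55 − 35·3.9 = 0 → T = 187.5/(5.1·0.777146) = 47.3073 ≈ 47.31 kN.
ΣF_x = 0: A_x − T·cos51° = 0 → A_x = 47.3073 × 0.62932 = 29.77 kN.
ΣF_y = 0: A_y + T·sin51° − 20 − 35 = 0 → A_y = 55 − 47.3073 × 0.777146 = 18.24 kN.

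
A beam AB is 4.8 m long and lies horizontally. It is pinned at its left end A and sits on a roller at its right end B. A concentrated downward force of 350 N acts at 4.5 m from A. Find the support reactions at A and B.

Moments about A: B_y·4.8 − 350·4.5 = 0 → B_y = 1575/4.8 = 328.125 ≈ 328.1 N.
ΣF_y = 0: A_y + 328.125 − 350 = 0 → A_y = 21.88 N.
ΣF_x = 0: no horizontal applied forces, so A_x = 0.

A_x = 0, A_y = 21.88 N, B_y = 328.1 N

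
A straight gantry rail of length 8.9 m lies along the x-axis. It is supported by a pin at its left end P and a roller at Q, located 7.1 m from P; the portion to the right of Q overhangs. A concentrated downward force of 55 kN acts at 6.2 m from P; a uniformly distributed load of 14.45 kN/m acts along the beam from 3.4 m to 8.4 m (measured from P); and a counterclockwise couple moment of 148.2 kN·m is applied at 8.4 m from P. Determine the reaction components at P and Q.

P_x = 0, P_y = 40.06 kN, Q_y = 87.19 kN

Resultant of the distributed load: 14.45 × 5 = 72.25 kN at 5.9 m from P.
ΣM about P: Q_y·7.1 − 55·6.2 − (14.45·5)·5.9 + 148.2 = 0 → Q_y = 619.075/7.1 = 87.1937 ≈ 87.19 kN.
ΣF_y = 0: P_y + 87.1937 − 55 − 14.45·5 = 0 → P_y = 40.06 kN.
ΣF_x = 0: no horizontal applied forces, so P_x = 0.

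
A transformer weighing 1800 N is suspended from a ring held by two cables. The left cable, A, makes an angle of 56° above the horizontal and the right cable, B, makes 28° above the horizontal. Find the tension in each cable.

T_A = 1598 N, T_B = 1012 N

ΣF_x = 0: −T_A·cos56° + T_B·cos28° = 0 → T_B = 0.633325·T_A.
ΣF_y = 0: T_A·sin56° + T_B·sin28° = 1800.
Substitute: T_A·(0.829038 + 0.633325·0.469472) = 1800 → T_A = 1598.06 ≈ 1598 N.
Then T_B = 0.633325 × 1598.06 = 1012 N.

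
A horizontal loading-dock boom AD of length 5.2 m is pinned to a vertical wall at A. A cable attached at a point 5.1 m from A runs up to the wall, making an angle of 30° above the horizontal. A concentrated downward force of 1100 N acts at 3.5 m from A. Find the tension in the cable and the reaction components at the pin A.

ΣM about A: T·sin30°·5.1 − 1100·3.5 = 0 → T = 3850/(5.1·0.5) = 1509.8 ≈ 1510 N.
ΣF_x = 0: A_x − T·cos30° = 0 → A_x = 1509.8 × 0.866025 = 1308 N.
ΣF_y = 0: A_y + T·sin30° − 1100 = 0 → A_y = 1100 − 1509.8 × 0.5 = 345.1 N.

T = 1510 N, A_x = 1308 N, A_y = 345.1 N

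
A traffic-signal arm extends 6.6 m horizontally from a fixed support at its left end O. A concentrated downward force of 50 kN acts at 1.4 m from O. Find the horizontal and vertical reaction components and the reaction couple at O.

ΣF_x = 0: O_x = 0.
ΣF_y = 0: O_y − 50 = 0 → O_y = 50.00 kN.
ΣM about O: M_O − 50·1.4 = 0 → M_O = 70.00 kN·m.

O_x = 0, O_y = 50.00 kN, M_O = 70.00 kN·m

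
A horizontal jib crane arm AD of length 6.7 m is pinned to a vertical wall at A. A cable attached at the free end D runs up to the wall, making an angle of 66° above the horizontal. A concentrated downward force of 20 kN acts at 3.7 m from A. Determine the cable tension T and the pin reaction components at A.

ΣM about A: T·sin66°·6.7 − 20·3.7 = 0 → T = 74/(6.7·0.913545) = 12.09 kN.
ΣF_x = 0: A_x − T·cos66° = 0 → A_x = 12.09 × 0.406737 = 4.917 kN.
ΣF_y = 0: A_y + T·sin66° − 20 = 0 → A_y = 20 − 12.09 × 0.913545 = 8.955 kN.

T = 12.09 kN, A_x = 4.917 kN, A_y = 8.955 kN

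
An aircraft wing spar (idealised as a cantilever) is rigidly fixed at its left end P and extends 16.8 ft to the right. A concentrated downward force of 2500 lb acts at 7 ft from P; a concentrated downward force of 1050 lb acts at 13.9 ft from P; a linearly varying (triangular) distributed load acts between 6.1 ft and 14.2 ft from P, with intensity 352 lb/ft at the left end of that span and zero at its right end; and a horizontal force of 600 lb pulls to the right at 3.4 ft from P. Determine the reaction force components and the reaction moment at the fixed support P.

P_x = -600.0 lb, P_y = 4976 lb, M_P = 44640 lb·ft

Resultant of the triangular load: ½ × 352 × 8.1 = 1425.6 lb, acting at 8.8 ft from P (one-third of the span from the peak).
ΣF_x = 0: P_x + 600 = 0 → P_x = -600.0 lb.
ΣF_y = 0: P_y − 2500 − 1050 − ½·352·8.1 = 0 → P_y = 4976 lb.
ΣM about P: M_P − 2500·7 − 1050·13.9 − (½·352·8.1)·8.8 = 0 → M_P = 44640 lb·ft.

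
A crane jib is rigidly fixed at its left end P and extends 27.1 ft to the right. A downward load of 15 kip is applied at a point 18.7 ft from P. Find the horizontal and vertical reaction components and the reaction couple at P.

P_x = 0, P_y = 15.00 kip, M_P = 280.5 kip·ft

ΣF_x = 0: P_x = 0.
ΣF_y = 0: P_y − 15 = 0 → P_y = 15.00 kip.
ΣM about P: M_P − 15·18.7 = 0 → M_P = 280.5 kip·ft.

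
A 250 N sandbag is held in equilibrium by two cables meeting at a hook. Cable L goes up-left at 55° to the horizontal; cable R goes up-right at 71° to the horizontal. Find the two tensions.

ΣF_x = 0: −T_L·cos55° + T_R·cos71° = 0 → T_R = 1.76177·T_L.
ΣF_y = 0: T_L·sin55° + T_R·sin71° = 250.
Substitute: T_L·(0.819152 + 1.76177·0.945519) = 250 → T_L = 100.606 ≈ 100.6 N.
Then T_R = 1.76177 × 100.606 = 177.2 N.

T_L = 100.6 N, T_R = 177.2 N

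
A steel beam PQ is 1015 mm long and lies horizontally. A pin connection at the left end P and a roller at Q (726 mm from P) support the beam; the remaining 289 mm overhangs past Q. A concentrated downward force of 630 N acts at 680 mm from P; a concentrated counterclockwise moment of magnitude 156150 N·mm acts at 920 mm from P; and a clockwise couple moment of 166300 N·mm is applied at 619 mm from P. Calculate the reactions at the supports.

P_x = 0, P_y = 25.94 N, Q_y = 604.1 N

Moments about P: Q_y·726 − 630·680 + 156150 − 166300 = 0 → Q_y = 438550/726 = 604.063 ≈ 604.1 N.
ΣF_y = 0: P_y + 604.063 − 630 = 0 → P_y = 25.94 N.
ΣF_x = 0: no horizontal applied forces, so P_x = 0.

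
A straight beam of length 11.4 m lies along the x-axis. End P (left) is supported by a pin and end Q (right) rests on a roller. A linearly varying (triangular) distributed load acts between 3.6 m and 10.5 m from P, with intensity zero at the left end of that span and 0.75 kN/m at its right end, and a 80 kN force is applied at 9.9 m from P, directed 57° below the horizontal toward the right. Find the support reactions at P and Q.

Resultant of the triangular load: ½ × 0.75 × 6.9 = 2.5875 kN, acting at 8.2 m from P (one-third of the span from the peak).
Taking moments about P: Q_y·11.4 − (½·0.75·6.9)·8.2 − 80·sin57°·9.9 = 0 → Q_y = 685.445/11.4 = 60.1268 ≈ 60.13 kN.
ΣF_y = 0: P_y + 60.1268 − ½·0.75·6.9 − 80·sin57° = 0 → P_y = 9.554 kN.
ΣF_x = 0: P_x + 80·cos57° = 0 → P_x = -43.57 kN.

P_x = -43.57 kN, P_y = 9.554 kN, Q_y = 60.13 kN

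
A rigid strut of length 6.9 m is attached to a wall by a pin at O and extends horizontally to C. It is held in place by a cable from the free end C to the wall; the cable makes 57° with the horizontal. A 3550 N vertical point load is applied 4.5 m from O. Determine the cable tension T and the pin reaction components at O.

T = 2761 N, O_x = 1504 N, O_y = 1235 N

ΣM about O: T·sin57°·6.9 − 3550·4.5 = 0 → T = 15975/(6.9·0.838671) = 2760.58 ≈ 2761 N.
ΣF_x = 0: O_x − T·cos57° = 0 → O_x = 2760.58 × 0.544639 = 1504 N.
ΣF_y = 0: O_y + T·sin57° − 3550 = 0 → O_y = 3550 − 2760.58 × 0.838671 = 1235 N.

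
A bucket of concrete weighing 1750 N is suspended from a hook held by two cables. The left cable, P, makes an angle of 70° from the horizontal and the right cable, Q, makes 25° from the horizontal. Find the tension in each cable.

T_P = 1592 N, T_Q = 600.8 N

ΣF_x = 0: −T_P·cos70° + T_Q·cos25° = 0 → T_Q = 0.377377·T_P.
ΣF_y = 0: T_P·sin70° + T_Q·sin25° = 1750.
Substitute: T_P·(0.939693 + 0.377377·0.422618) = 1750 → T_P = 1592.1 ≈ 1592 N.
Then T_Q = 0.377377 × 1592.1 = 600.8 N.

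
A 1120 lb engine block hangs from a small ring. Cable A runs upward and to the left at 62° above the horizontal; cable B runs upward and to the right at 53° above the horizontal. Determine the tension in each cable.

T_A = 743.7 lb, T_B = 580.2 lb

ΣF_x = 0: −T_A·cos62° + T_B·cos53° = 0 → T_B = 0.780093·T_A.
ΣF_y = 0: T_A·sin62° + T_B·sin53° = 1120.
Substitute: T_A·(0.882948 + 0.780093·0.798636) = 1120 → T_A = 743.712 ≈ 743.7 lb.
Then T_B = 0.780093 × 743.712 = 580.2 lb.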